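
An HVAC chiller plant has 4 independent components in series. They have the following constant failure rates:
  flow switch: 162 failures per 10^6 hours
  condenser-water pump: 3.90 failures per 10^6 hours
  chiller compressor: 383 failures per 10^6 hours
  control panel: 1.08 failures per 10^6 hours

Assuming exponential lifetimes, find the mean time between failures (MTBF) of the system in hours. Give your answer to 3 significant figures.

1820

Series of exponential components: λ_sys = Σ λ_i
λ_sys = 0.000162 + 0.00000390 + 0.000383 + 0.00000108 = 5.4998e-04 /h
MTBF = 1 / λ_sys = 1820 h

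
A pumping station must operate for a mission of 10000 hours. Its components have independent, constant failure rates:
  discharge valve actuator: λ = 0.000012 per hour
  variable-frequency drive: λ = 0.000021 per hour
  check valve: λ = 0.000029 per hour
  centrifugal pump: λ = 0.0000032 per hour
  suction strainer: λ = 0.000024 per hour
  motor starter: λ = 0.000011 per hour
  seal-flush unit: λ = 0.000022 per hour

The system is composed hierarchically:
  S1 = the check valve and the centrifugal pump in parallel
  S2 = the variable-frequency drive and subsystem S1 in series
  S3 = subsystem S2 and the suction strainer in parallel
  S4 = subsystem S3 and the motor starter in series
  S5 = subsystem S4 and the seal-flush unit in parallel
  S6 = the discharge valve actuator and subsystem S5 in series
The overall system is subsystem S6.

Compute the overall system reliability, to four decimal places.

0.8621

R(discharge valve actuator) = exp(−0.000012 × 10000) = 0.886920
R(variable-frequency drive) = exp(−0.000021 × 10000) = 0.810584
R(check valve) = exp(−0.000029 × 10000) = 0.748264
R(centrifugal pump) = exp(−0.0000032 × 10000) = 0.968507
R(suction strainer) = exp(−0.000024 × 10000) = 0.786628
R(motor starter) = exp(−0.000011 × 10000) = 0.895834
R(seal-flush unit) = exp(−0.000022 × 10000) = 0.802519
Parallel (check valve and centrifugal pump): 1 − (1 − 0.748264)(1 − 0.968507) = 0.992072
Series (variable-frequency drive and [0.992072]): 0.810584 × 0.992072 = 0.804158
Parallel ([0.804158] and suction strainer): 1 − (1 − 0.804158)(1 − 0.786628) = 0.958213
Series ([0.958213] and motor starter): 0.958213 × 0.895834 = 0.858400
Parallel ([0.858400] and seal-flush unit): 1 − (1 − 0.858400)(1 − 0.802519) = 0.972037
Series (discharge valve actuator and [0.972037]): 0.886920 × 0.972037 = 0.8621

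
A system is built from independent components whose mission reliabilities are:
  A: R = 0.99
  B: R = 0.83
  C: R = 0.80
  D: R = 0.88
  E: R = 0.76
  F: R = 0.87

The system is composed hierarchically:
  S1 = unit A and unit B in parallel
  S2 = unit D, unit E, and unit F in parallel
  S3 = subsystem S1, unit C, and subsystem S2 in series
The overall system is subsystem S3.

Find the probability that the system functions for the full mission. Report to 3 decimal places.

Parallel (A and B): 1 − (1 − 0.99000)(1 − 0.83000) = 0.99830
Parallel (D, E, and F): 1 − (1 − 0.88000)(1 − 0.76000)(1 − 0.87000) = 0.99626
Series ([0.99830], C, and [0.99626]): 0.99830 × 0.80000 × 0.99626 = 0.796

0.796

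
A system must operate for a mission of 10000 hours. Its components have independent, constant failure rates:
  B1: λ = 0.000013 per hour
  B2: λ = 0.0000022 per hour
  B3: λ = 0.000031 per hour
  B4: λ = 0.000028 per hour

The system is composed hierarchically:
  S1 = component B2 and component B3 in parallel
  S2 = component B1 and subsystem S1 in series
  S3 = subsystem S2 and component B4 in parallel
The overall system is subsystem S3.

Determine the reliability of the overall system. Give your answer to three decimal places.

R(B1) = exp(−0.000013 × 10000) = 0.87810
R(B2) = exp(−0.0000022 × 10000) = 0.97824
R(B3) = exp(−0.000031 × 10000) = 0.73345
R(B4) = exp(−0.000028 × 10000) = 0.75578
Parallel (B2 and B3): 1 − (1 − 0.97824)(1 − 0.73345) = 0.99420
Series (B1 and [0.99420]): 0.87810 × 0.99420 = 0.87301
Parallel ([0.87301] and B4): 1 − (1 − 0.87301)(1 − 0.75578) = 0.969

0.969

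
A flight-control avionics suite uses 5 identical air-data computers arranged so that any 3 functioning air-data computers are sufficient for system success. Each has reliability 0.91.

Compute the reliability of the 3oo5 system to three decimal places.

R = Σ_{i=3}^{5} C(5,i) p^i (1−p)^{5−i} with p = 0.91
C(5,3)·0.91^3·0.09^2 = 0.06104
C(5,4)·0.91^4·0.09^1 = 0.30859
C(5,5)·0.91^5·0.09^0 = 0.62403
Sum = 0.994

0.994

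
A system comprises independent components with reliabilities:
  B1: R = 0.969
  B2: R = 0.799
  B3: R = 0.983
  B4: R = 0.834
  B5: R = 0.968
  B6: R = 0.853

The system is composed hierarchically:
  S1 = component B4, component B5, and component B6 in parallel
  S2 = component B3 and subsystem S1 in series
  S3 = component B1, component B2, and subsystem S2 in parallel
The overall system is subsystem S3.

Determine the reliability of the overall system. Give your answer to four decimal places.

Parallel (B4, B5, and B6): 1 − (1 − 0.834000)(1 − 0.968000)(1 − 0.853000) = 0.999219
Series (B3 and [0.999219]): 0.983000 × 0.999219 = 0.982232
Parallel (B1, B2, and [0.982232]): 1 − (1 − 0.969000)(1 − 0.799000)(1 − 0.982232) = 0.9999

0.9999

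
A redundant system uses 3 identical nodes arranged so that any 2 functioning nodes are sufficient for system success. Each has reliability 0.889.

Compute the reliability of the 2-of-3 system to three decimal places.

0.966

R = Σ_{i=2}^{3} C(3,i) p^i (1−p)^{3−i} with p = 0.889
C(3,2)·0.889^2·0.111^1 = 0.26318
C(3,3)·0.889^3·0.111^0 = 0.70260
Sum = 0.966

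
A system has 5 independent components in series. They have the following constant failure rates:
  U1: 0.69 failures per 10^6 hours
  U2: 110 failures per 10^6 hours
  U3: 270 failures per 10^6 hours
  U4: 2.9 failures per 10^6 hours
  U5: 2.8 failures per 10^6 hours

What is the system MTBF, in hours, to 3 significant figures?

2590

Series of exponential components: λ_sys = Σ λ_i
λ_sys = 0.00000069 + 0.00011 + 0.00027 + 0.0000029 + 0.0000028 = 3.8639e-04 /h
MTBF = 1 / λ_sys = 2590 h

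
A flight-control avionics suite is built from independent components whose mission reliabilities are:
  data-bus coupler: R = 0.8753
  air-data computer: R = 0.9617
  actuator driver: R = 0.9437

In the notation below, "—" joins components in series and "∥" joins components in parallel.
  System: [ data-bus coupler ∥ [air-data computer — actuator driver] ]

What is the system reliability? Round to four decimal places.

Series (air-data computer and actuator driver): 0.961700 × 0.943700 = 0.907556
Parallel (data-bus coupler and [0.907556]): 1 − (1 − 0.875300)(1 − 0.907556) = 0.9885

0.9885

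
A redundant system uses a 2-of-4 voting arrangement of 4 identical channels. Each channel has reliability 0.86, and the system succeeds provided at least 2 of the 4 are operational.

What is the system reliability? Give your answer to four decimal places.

0.9902

R = Σ_{i=2}^{4} C(4,i) p^i (1−p)^{4−i} with p = 0.86
C(4,2)·0.86^2·0.14^2 = 0.086977
C(4,3)·0.86^3·0.14^1 = 0.356191
C(4,4)·0.86^4·0.14^0 = 0.547008
Sum = 0.9902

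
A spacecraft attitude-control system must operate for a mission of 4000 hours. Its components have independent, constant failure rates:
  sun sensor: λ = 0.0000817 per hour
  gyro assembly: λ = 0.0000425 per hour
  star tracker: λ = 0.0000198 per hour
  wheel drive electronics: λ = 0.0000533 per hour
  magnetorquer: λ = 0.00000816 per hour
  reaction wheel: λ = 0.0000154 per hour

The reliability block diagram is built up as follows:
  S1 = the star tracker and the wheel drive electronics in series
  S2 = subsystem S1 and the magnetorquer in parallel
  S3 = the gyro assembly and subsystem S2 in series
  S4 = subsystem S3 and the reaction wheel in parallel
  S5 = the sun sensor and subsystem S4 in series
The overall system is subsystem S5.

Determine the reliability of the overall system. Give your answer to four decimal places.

R(sun sensor) = exp(−0.0000817 × 4000) = 0.721228
R(gyro assembly) = exp(−0.0000425 × 4000) = 0.843665
R(star tracker) = exp(−0.0000198 × 4000) = 0.923855
R(wheel drive electronics) = exp(−0.0000533 × 4000) = 0.807995
R(magnetorquer) = exp(−0.00000816 × 4000) = 0.967887
R(reaction wheel) = exp(−0.0000154 × 4000) = 0.940259
Series (star tracker and wheel drive electronics): 0.923855 × 0.807995 = 0.746470
Parallel ([0.746470] and magnetorquer): 1 − (1 − 0.746470)(1 − 0.967887) = 0.991858
Series (gyro assembly and [0.991858]): 0.843665 × 0.991858 = 0.836796
Parallel ([0.836796] and reaction wheel): 1 − (1 − 0.836796)(1 − 0.940259) = 0.990250
Series (sun sensor and [0.990250]): 0.721228 × 0.990250 = 0.7142

0.7142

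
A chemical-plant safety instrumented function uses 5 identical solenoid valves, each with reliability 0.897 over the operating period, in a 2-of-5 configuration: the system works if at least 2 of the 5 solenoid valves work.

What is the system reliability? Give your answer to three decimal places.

0.999

R = Σ_{i=2}^{5} C(5,i) p^i (1−p)^{5−i} with p = 0.897
C(5,2)·0.897^2·0.103^3 = 0.00879
C(5,3)·0.897^3·0.103^2 = 0.07657
C(5,4)·0.897^4·0.103^1 = 0.33341
C(5,5)·0.897^5·0.103^0 = 0.58071
Sum = 0.999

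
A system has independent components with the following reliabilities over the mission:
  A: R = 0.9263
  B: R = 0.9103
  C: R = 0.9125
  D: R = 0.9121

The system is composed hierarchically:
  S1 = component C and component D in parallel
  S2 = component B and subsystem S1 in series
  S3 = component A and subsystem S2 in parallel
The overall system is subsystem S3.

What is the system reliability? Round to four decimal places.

Parallel (C and D): 1 − (1 − 0.912500)(1 − 0.912100) = 0.992309
Series (B and [0.992309]): 0.910300 × 0.992309 = 0.903299
Parallel (A and [0.903299]): 1 − (1 − 0.926300)(1 − 0.903299) = 0.9929

0.9929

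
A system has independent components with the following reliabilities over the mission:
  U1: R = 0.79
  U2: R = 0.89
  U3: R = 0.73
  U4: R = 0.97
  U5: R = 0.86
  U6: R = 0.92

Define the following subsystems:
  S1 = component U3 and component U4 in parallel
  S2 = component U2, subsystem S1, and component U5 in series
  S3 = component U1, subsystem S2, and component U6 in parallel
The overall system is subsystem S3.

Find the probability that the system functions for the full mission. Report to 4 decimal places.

Parallel (U3 and U4): 1 − (1 − 0.730000)(1 − 0.970000) = 0.991900
Series (U2, [0.991900], and U5): 0.890000 × 0.991900 × 0.860000 = 0.759200
Parallel (U1, [0.759200], and U6): 1 − (1 − 0.790000)(1 − 0.759200)(1 − 0.920000) = 0.9960

0.9960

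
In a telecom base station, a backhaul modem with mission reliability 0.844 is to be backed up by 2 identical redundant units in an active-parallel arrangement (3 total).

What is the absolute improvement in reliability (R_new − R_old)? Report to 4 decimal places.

0.1522

R_before = 0.844
R_after = 1 − (1 − 0.844)^3 = 0.9962
ΔR = 0.9962 − 0.844 = 0.1522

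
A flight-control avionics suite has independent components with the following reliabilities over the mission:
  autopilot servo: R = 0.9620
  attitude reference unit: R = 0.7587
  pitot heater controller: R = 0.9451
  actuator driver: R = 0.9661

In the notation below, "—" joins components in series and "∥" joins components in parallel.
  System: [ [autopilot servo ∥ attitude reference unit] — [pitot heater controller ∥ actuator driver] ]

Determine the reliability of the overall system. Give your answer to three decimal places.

Parallel (autopilot servo and attitude reference unit): 1 − (1 − 0.96200)(1 − 0.75870) = 0.99083
Parallel (pitot heater controller and actuator driver): 1 − (1 − 0.94510)(1 − 0.96610) = 0.99814
Series ([0.99083] and [0.99814]): 0.99083 × 0.99814 = 0.989

0.989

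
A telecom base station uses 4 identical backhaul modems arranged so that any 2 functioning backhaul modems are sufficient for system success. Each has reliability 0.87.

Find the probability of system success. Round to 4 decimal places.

0.9921

R = Σ_{i=2}^{4} C(4,i) p^i (1−p)^{4−i} with p = 0.87
C(4,2)·0.87^2·0.13^2 = 0.076750
C(4,3)·0.87^3·0.13^1 = 0.342422
C(4,4)·0.87^4·0.13^0 = 0.572898
Sum = 0.9921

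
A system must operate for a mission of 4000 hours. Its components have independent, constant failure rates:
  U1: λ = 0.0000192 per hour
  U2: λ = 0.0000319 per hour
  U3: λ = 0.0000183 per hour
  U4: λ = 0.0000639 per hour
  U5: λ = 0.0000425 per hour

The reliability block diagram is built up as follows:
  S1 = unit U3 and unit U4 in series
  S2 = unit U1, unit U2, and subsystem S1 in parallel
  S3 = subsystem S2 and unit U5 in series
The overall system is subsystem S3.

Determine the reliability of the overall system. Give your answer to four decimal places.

R(U1) = exp(−0.0000192 × 4000) = 0.926075
R(U2) = exp(−0.0000319 × 4000) = 0.880205
R(U3) = exp(−0.0000183 × 4000) = 0.929415
R(U4) = exp(−0.0000639 × 4000) = 0.774452
R(U5) = exp(−0.0000425 × 4000) = 0.843665
Series (U3 and U4): 0.929415 × 0.774452 = 0.719787
Parallel (U1, U2, and [0.719787]): 1 − (1 − 0.926075)(1 − 0.880205)(1 − 0.719787) = 0.997518
Series ([0.997518] and U5): 0.997518 × 0.843665 = 0.8416

0.8416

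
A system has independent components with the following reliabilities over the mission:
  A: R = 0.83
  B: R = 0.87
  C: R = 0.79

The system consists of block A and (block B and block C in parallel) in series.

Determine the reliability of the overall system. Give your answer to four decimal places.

0.8073

Parallel (B and C): 1 − (1 − 0.870000)(1 − 0.790000) = 0.972700
Series (A and [0.972700]): 0.830000 × 0.972700 = 0.8073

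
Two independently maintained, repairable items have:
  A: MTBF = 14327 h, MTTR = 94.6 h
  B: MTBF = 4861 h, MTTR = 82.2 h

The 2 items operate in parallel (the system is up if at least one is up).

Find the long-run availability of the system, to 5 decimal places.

0.99989

A(A) = MTBF/(MTBF+MTTR) = 14327/(14327+94.6) = 0.993440
A(B) = MTBF/(MTBF+MTTR) = 4861/(4861+82.2) = 0.983371
Parallel availability: 1 − (1 − 0.993440)(1 − 0.983371) = 0.99989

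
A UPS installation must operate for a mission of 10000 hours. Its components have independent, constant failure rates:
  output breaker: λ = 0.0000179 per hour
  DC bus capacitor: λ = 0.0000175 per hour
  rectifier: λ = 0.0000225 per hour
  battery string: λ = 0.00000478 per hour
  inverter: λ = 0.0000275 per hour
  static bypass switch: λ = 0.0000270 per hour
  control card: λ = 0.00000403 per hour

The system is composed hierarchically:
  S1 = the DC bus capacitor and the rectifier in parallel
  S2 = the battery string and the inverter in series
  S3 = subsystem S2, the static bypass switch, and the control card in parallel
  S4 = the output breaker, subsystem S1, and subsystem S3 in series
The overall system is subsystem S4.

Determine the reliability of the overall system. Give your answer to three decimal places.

R(output breaker) = exp(−0.0000179 × 10000) = 0.83611
R(DC bus capacitor) = exp(−0.0000175 × 10000) = 0.83946
R(rectifier) = exp(−0.0000225 × 10000) = 0.79852
R(battery string) = exp(−0.00000478 × 10000) = 0.95332
R(inverter) = exp(−0.0000275 × 10000) = 0.75957
R(static bypass switch) = exp(−0.0000270 × 10000) = 0.76338
R(control card) = exp(−0.00000403 × 10000) = 0.96050
Parallel (DC bus capacitor and rectifier): 1 − (1 − 0.83946)(1 − 0.79852) = 0.96765
Series (battery string and inverter): 0.95332 × 0.75957 = 0.72411
Parallel ([0.72411], static bypass switch, and control card): 1 − (1 − 0.72411)(1 − 0.76338)(1 − 0.96050) = 0.99742
Series (output breaker, [0.96765], and [0.99742]): 0.83611 × 0.96765 × 0.99742 = 0.807

0.807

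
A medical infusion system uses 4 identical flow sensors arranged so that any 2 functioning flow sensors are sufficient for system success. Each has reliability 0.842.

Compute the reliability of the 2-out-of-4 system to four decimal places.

R = Σ_{i=2}^{4} C(4,i) p^i (1−p)^{4−i} with p = 0.842
C(4,2)·0.842^2·0.158^2 = 0.106191
C(4,3)·0.842^3·0.158^1 = 0.377271
C(4,4)·0.842^4·0.158^0 = 0.502630
Sum = 0.9861

0.9861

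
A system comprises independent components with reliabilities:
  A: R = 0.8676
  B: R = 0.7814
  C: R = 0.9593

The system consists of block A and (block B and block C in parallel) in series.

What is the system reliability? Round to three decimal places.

0.860

Parallel (B and C): 1 − (1 − 0.78140)(1 − 0.95930) = 0.99110
Series (A and [0.99110]): 0.86760 × 0.99110 = 0.860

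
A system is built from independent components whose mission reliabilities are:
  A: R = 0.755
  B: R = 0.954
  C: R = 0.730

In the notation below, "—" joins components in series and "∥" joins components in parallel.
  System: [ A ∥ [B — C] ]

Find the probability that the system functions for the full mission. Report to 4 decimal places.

Series (B and C): 0.954000 × 0.730000 = 0.696420
Parallel (A and [0.696420]): 1 − (1 − 0.755000)(1 − 0.696420) = 0.9256

0.9256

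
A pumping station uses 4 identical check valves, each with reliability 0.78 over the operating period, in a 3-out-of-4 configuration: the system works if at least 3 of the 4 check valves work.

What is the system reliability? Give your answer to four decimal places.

0.7878

R = Σ_{i=3}^{4} C(4,i) p^i (1−p)^{4−i} with p = 0.78
C(4,3)·0.78^3·0.22^1 = 0.417606
C(4,4)·0.78^4·0.22^0 = 0.370151
Sum = 0.7878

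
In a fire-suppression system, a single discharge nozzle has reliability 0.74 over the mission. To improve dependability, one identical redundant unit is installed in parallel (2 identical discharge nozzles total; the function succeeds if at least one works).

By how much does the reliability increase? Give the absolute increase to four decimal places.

R_before = 0.74
R_after = 1 − (1 − 0.74)^2 = 0.9324
ΔR = 0.9324 − 0.74 = 0.1924

0.1924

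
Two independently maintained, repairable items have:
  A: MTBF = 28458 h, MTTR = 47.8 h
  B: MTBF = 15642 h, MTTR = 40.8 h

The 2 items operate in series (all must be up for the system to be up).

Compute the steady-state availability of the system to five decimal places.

A(A) = MTBF/(MTBF+MTTR) = 28458/(28458+47.8) = 0.998323
A(B) = MTBF/(MTBF+MTTR) = 15642/(15642+40.8) = 0.997398
Series availability: 0.998323 × 0.997398 = 0.99573

0.99573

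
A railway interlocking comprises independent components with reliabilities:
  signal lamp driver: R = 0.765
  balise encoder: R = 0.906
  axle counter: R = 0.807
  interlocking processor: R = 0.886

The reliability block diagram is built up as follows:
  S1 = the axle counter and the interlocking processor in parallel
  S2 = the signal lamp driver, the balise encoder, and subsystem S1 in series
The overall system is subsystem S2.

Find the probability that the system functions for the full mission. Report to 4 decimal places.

Parallel (axle counter and interlocking processor): 1 − (1 − 0.807000)(1 − 0.886000) = 0.977998
Series (signal lamp driver, balise encoder, and [0.977998]): 0.765000 × 0.906000 × 0.977998 = 0.6778

0.6778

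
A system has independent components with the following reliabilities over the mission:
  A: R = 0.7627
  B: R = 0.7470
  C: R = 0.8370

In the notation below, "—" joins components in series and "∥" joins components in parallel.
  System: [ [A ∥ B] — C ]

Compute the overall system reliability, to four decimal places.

0.7867

Parallel (A and B): 1 − (1 − 0.762700)(1 − 0.747000) = 0.939963
Series ([0.939963] and C): 0.939963 × 0.837000 = 0.7867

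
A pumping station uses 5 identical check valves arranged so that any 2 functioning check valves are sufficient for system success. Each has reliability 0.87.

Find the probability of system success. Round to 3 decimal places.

R = Σ_{i=2}^{5} C(5,i) p^i (1−p)^{5−i} with p = 0.87
C(5,2)·0.87^2·0.13^3 = 0.01663
C(5,3)·0.87^3·0.13^2 = 0.11129
C(5,4)·0.87^4·0.13^1 = 0.37238
C(5,5)·0.87^5·0.13^0 = 0.49842
Sum = 0.999

0.999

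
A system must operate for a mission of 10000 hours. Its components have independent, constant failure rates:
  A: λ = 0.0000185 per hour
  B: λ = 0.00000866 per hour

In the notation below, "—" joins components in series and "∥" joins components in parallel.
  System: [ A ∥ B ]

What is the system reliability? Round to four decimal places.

0.9860

R(A) = exp(−0.0000185 × 10000) = 0.831104
R(B) = exp(−0.00000866 × 10000) = 0.917044
Parallel (A and B): 1 − (1 − 0.831104)(1 − 0.917044) = 0.9860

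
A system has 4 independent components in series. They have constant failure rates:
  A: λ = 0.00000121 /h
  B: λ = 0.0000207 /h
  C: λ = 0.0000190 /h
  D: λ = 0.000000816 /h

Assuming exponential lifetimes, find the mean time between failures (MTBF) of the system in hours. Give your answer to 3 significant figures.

24000

Series of exponential components: λ_sys = Σ λ_i
λ_sys = 0.00000121 + 0.0000207 + 0.0000190 + 0.000000816 = 4.1726e-05 /h
MTBF = 1 / λ_sys = 24000 h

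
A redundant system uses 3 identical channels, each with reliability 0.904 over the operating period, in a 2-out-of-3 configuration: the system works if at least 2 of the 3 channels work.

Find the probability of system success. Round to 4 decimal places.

0.9741

R = Σ_{i=2}^{3} C(3,i) p^i (1−p)^{3−i} with p = 0.904
C(3,2)·0.904^2·0.096^1 = 0.235358
C(3,3)·0.904^3·0.096^0 = 0.738763
Sum = 0.9741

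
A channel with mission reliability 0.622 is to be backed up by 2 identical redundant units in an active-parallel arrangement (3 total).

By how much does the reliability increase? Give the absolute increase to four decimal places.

R_before = 0.622
R_after = 1 − (1 − 0.622)^3 = 0.9460
ΔR = 0.9460 − 0.622 = 0.3240

0.3240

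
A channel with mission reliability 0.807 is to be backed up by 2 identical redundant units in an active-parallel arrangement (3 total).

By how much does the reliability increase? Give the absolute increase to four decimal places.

0.1858

R_before = 0.807
R_after = 1 − (1 − 0.807)^3 = 0.9928
ΔR = 0.9928 − 0.807 = 0.1858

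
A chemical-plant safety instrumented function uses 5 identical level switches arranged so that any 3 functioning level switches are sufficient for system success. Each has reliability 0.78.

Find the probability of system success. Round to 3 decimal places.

R = Σ_{i=3}^{5} C(5,i) p^i (1−p)^{5−i} with p = 0.78
C(5,3)·0.78^3·0.22^2 = 0.22968
C(5,4)·0.78^4·0.22^1 = 0.40717
C(5,5)·0.78^5·0.22^0 = 0.28872
Sum = 0.926

0.926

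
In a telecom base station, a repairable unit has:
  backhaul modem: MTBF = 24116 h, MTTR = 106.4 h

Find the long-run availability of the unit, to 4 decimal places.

0.9956

A(backhaul modem) = MTBF/(MTBF+MTTR) = 24116/(24116+106.4) = 0.9956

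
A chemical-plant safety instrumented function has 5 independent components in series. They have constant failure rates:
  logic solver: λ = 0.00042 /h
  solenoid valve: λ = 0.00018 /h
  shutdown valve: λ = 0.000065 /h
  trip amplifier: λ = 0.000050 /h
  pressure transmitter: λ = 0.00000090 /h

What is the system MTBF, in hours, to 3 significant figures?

1400

Series of exponential components: λ_sys = Σ λ_i
λ_sys = 0.00042 + 0.00018 + 0.000065 + 0.000050 + 0.00000090 = 7.1590e-04 /h
MTBF = 1 / λ_sys = 1400 h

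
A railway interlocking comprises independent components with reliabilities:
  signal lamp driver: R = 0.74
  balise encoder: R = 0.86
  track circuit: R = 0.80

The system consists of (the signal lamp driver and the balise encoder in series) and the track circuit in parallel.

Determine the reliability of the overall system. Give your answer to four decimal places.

0.9273

Series (signal lamp driver and balise encoder): 0.740000 × 0.860000 = 0.636400
Parallel ([0.636400] and track circuit): 1 − (1 − 0.636400)(1 − 0.800000) = 0.9273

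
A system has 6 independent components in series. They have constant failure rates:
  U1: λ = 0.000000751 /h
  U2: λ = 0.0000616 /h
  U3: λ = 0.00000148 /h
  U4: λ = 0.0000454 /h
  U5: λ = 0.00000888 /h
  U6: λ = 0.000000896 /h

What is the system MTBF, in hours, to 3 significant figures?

8400

Series of exponential components: λ_sys = Σ λ_i
λ_sys = 0.000000751 + 0.0000616 + 0.00000148 + 0.0000454 + 0.00000888 + 0.000000896 = 1.1901e-04 /h
MTBF = 1 / λ_sys = 8400 h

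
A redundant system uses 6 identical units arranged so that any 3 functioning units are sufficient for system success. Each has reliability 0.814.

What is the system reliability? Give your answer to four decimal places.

0.9870

R = Σ_{i=3}^{6} C(6,i) p^i (1−p)^{6−i} with p = 0.814
C(6,3)·0.814^3·0.186^3 = 0.069413
C(6,4)·0.814^4·0.186^2 = 0.227832
C(6,5)·0.814^5·0.186^1 = 0.398829
C(6,6)·0.814^6·0.186^0 = 0.290902
Sum = 0.9870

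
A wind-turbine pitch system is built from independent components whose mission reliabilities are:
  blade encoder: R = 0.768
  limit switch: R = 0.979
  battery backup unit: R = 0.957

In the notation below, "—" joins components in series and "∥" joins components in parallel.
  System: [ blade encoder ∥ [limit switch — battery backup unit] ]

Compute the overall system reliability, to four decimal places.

Series (limit switch and battery backup unit): 0.979000 × 0.957000 = 0.936903
Parallel (blade encoder and [0.936903]): 1 − (1 − 0.768000)(1 − 0.936903) = 0.9854

0.9854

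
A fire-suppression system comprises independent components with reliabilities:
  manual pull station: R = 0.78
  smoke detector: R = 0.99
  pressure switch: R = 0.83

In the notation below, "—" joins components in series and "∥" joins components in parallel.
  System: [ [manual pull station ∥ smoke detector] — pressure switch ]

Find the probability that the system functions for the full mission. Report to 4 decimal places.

Parallel (manual pull station and smoke detector): 1 − (1 − 0.780000)(1 − 0.990000) = 0.997800
Series ([0.997800] and pressure switch): 0.997800 × 0.830000 = 0.8282

0.8282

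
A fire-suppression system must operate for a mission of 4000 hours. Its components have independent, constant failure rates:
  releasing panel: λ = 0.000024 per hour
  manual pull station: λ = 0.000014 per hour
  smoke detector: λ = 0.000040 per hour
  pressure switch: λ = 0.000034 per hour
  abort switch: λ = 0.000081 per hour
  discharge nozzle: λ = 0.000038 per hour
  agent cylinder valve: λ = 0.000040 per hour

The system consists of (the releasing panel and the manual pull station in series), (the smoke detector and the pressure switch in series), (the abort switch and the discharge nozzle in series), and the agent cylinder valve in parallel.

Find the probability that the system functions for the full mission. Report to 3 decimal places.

R(releasing panel) = exp(−0.000024 × 4000) = 0.90846
R(manual pull station) = exp(−0.000014 × 4000) = 0.94554
R(smoke detector) = exp(−0.000040 × 4000) = 0.85214
R(pressure switch) = exp(−0.000034 × 4000) = 0.87284
R(abort switch) = exp(−0.000081 × 4000) = 0.72325
R(discharge nozzle) = exp(−0.000038 × 4000) = 0.85899
R(agent cylinder valve) = exp(−0.000040 × 4000) = 0.85214
Series (releasing panel and manual pull station): 0.90846 × 0.94554 = 0.85899
Series (smoke detector and pressure switch): 0.85214 × 0.87284 = 0.74378
Series (abort switch and discharge nozzle): 0.72325 × 0.85899 = 0.62126
Parallel ([0.85899], [0.74378], [0.62126], and agent cylinder valve): 1 − (1 − 0.85899)(1 − 0.74378)(1 − 0.62126)(1 − 0.85214) = 0.998

0.998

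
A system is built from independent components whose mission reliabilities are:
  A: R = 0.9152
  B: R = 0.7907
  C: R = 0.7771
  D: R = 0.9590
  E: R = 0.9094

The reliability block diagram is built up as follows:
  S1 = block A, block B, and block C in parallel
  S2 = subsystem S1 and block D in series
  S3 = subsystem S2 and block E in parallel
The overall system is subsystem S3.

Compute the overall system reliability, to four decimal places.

Parallel (A, B, and C): 1 − (1 − 0.915200)(1 − 0.790700)(1 − 0.777100) = 0.996044
Series ([0.996044] and D): 0.996044 × 0.959000 = 0.955206
Parallel ([0.955206] and E): 1 − (1 − 0.955206)(1 − 0.909400) = 0.9959

0.9959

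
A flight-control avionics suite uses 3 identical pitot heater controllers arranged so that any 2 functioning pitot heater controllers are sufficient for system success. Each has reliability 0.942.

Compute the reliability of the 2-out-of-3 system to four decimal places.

0.9903

R = Σ_{i=2}^{3} C(3,i) p^i (1−p)^{3−i} with p = 0.942
C(3,2)·0.942^2·0.058^1 = 0.154401
C(3,3)·0.942^3·0.058^0 = 0.835897
Sum = 0.9903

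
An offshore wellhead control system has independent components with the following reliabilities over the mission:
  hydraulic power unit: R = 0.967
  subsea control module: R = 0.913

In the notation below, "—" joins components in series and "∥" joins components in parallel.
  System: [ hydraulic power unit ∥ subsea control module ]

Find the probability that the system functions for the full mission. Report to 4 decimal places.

0.9971

Parallel (hydraulic power unit and subsea control module): 1 − (1 − 0.967000)(1 − 0.913000) = 0.9971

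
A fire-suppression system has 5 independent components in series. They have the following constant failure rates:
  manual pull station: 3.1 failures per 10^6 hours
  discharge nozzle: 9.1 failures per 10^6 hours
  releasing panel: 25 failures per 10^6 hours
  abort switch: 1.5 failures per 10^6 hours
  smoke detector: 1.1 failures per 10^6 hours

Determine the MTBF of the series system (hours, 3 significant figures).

25100

Series of exponential components: λ_sys = Σ λ_i
λ_sys = 0.0000031 + 0.0000091 + 0.000025 + 0.0000015 + 0.0000011 = 3.9800e-05 /h
MTBF = 1 / λ_sys = 25100 h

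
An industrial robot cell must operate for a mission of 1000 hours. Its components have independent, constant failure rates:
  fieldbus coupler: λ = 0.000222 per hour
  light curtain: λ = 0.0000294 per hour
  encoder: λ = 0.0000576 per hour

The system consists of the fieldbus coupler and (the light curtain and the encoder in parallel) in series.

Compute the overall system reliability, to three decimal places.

0.800

R(fieldbus coupler) = exp(−0.000222 × 1000) = 0.80092
R(light curtain) = exp(−0.0000294 × 1000) = 0.97103
R(encoder) = exp(−0.0000576 × 1000) = 0.94403
Parallel (light curtain and encoder): 1 − (1 − 0.97103)(1 − 0.94403) = 0.99838
Series (fieldbus coupler and [0.99838]): 0.80092 × 0.99838 = 0.800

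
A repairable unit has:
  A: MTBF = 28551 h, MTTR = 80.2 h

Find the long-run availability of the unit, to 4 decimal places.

A(A) = MTBF/(MTBF+MTTR) = 28551/(28551+80.2) = 0.9972

0.9972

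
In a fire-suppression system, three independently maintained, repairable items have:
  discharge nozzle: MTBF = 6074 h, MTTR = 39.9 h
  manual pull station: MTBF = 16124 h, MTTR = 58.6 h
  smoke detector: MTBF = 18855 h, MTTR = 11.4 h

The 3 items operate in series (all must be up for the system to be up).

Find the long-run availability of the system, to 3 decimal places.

0.989

A(discharge nozzle) = MTBF/(MTBF+MTTR) = 6074/(6074+39.9) = 0.993474
A(manual pull station) = MTBF/(MTBF+MTTR) = 16124/(16124+58.6) = 0.996379
A(smoke detector) = MTBF/(MTBF+MTTR) = 18855/(18855+11.4) = 0.999396
Series availability: 0.993474 × 0.996379 × 0.999396 = 0.989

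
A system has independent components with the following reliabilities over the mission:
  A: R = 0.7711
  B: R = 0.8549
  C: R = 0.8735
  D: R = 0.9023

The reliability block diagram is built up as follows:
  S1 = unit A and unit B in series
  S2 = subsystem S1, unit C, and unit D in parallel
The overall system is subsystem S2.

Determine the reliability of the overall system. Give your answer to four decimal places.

0.9958

Series (A and B): 0.771100 × 0.854900 = 0.659213
Parallel ([0.659213], C, and D): 1 − (1 − 0.659213)(1 − 0.873500)(1 − 0.902300) = 0.9958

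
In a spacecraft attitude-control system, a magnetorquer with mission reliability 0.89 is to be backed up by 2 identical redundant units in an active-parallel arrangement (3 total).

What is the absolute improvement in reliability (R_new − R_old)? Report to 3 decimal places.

0.109

R_before = 0.89
R_after = 1 − (1 − 0.89)^3 = 0.999
ΔR = 0.999 − 0.89 = 0.109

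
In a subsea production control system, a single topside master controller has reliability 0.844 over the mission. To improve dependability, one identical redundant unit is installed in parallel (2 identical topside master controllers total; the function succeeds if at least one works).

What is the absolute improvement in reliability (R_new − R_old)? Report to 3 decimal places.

0.132

R_before = 0.844
R_after = 1 − (1 − 0.844)^2 = 0.976
ΔR = 0.976 − 0.844 = 0.132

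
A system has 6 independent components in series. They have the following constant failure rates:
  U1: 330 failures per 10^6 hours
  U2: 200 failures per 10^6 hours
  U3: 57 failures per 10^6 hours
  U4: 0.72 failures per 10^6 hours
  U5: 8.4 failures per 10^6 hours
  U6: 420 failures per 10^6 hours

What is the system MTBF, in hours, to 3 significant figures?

Series of exponential components: λ_sys = Σ λ_i
λ_sys = 0.00033 + 0.00020 + 0.000057 + 0.00000072 + 0.0000084 + 0.00042 = 1.0161e-03 /h
MTBF = 1 / λ_sys = 984 h

984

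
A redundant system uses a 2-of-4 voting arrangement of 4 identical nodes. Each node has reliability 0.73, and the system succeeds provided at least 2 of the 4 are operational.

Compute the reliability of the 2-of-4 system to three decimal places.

0.937

R = Σ_{i=2}^{4} C(4,i) p^i (1−p)^{4−i} with p = 0.73
C(4,2)·0.73^2·0.27^2 = 0.23309
C(4,3)·0.73^3·0.27^1 = 0.42014
C(4,4)·0.73^4·0.27^0 = 0.28398
Sum = 0.937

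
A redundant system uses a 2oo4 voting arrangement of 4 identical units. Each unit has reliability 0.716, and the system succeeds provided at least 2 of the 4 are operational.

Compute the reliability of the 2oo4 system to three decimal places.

0.928

R = Σ_{i=2}^{4} C(4,i) p^i (1−p)^{4−i} with p = 0.716
C(4,2)·0.716^2·0.284^2 = 0.24809
C(4,3)·0.716^3·0.284^1 = 0.41698
C(4,4)·0.716^4·0.284^0 = 0.26282
Sum = 0.928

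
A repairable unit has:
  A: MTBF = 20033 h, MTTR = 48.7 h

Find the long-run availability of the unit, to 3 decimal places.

0.998

A(A) = MTBF/(MTBF+MTTR) = 20033/(20033+48.7) = 0.998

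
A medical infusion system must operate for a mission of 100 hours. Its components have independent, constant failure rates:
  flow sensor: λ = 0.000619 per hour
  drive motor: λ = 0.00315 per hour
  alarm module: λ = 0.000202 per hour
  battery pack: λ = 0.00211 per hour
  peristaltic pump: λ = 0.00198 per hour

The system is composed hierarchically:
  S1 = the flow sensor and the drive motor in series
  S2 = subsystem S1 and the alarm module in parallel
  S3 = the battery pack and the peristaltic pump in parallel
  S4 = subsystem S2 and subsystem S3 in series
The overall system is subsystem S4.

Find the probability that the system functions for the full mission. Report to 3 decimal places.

R(flow sensor) = exp(−0.000619 × 100) = 0.93998
R(drive motor) = exp(−0.00315 × 100) = 0.72979
R(alarm module) = exp(−0.000202 × 100) = 0.98000
R(battery pack) = exp(−0.00211 × 100) = 0.80977
R(peristaltic pump) = exp(−0.00198 × 100) = 0.82037
Series (flow sensor and drive motor): 0.93998 × 0.72979 = 0.68599
Parallel ([0.68599] and alarm module): 1 − (1 − 0.68599)(1 − 0.98000) = 0.99372
Parallel (battery pack and peristaltic pump): 1 − (1 − 0.80977)(1 − 0.82037) = 0.96583
Series ([0.99372] and [0.96583]): 0.99372 × 0.96583 = 0.960

0.960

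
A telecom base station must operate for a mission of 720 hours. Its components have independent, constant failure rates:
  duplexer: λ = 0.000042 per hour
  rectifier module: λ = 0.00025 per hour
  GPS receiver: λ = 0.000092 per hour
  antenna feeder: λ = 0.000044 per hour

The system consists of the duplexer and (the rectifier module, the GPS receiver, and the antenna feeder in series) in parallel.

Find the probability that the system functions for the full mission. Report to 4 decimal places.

0.9928

R(duplexer) = exp(−0.000042 × 720) = 0.970213
R(rectifier module) = exp(−0.00025 × 720) = 0.835270
R(GPS receiver) = exp(−0.000092 × 720) = 0.935906
R(antenna feeder) = exp(−0.000044 × 720) = 0.968817
Series (rectifier module, GPS receiver, and antenna feeder): 0.835270 × 0.935906 × 0.968817 = 0.757357
Parallel (duplexer and [0.757357]): 1 − (1 − 0.970213)(1 − 0.757357) = 0.9928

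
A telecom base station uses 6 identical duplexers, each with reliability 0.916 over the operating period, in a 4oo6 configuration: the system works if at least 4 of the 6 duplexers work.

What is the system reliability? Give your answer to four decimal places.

0.9902

R = Σ_{i=4}^{6} C(6,i) p^i (1−p)^{6−i} with p = 0.916
C(6,4)·0.916^4·0.084^2 = 0.074513
C(6,5)·0.916^5·0.084^1 = 0.325018
C(6,6)·0.916^6·0.084^0 = 0.590708
Sum = 0.9902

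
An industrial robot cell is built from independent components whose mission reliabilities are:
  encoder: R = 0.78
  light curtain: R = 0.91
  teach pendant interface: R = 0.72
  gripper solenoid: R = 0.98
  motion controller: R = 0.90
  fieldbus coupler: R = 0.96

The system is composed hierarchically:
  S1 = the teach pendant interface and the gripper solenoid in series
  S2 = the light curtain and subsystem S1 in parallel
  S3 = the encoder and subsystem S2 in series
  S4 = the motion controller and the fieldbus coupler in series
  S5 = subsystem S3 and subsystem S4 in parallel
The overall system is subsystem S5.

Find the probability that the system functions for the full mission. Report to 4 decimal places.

0.9673

Series (teach pendant interface and gripper solenoid): 0.720000 × 0.980000 = 0.705600
Parallel (light curtain and [0.705600]): 1 − (1 − 0.910000)(1 − 0.705600) = 0.973504
Series (encoder and [0.973504]): 0.780000 × 0.973504 = 0.759333
Series (motion controller and fieldbus coupler): 0.900000 × 0.960000 = 0.864000
Parallel ([0.759333] and [0.864000]): 1 − (1 − 0.759333)(1 − 0.864000) = 0.9673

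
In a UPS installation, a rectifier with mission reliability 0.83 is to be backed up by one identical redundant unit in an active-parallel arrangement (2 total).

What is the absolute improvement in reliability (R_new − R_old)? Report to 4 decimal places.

0.1411

R_before = 0.83
R_after = 1 − (1 − 0.83)^2 = 0.9711
ΔR = 0.9711 − 0.83 = 0.1411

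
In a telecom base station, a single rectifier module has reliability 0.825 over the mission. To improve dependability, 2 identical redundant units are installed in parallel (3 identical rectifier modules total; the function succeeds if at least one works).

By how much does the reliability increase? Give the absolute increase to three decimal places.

R_before = 0.825
R_after = 1 − (1 − 0.825)^3 = 0.995
ΔR = 0.995 − 0.825 = 0.170

0.170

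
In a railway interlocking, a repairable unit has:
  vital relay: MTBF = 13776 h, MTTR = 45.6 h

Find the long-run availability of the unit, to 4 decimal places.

0.9967

A(vital relay) = MTBF/(MTBF+MTTR) = 13776/(13776+45.6) = 0.9967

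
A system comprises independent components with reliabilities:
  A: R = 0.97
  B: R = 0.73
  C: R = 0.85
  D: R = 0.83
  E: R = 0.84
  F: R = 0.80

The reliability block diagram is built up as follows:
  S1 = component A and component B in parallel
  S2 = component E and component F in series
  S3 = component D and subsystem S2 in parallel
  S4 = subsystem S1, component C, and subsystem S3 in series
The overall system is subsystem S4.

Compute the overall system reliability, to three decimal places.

Parallel (A and B): 1 − (1 − 0.97000)(1 − 0.73000) = 0.99190
Series (E and F): 0.84000 × 0.80000 = 0.67200
Parallel (D and [0.67200]): 1 − (1 − 0.83000)(1 − 0.67200) = 0.94424
Series ([0.99190], C, and [0.94424]): 0.99190 × 0.85000 × 0.94424 = 0.796

0.796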